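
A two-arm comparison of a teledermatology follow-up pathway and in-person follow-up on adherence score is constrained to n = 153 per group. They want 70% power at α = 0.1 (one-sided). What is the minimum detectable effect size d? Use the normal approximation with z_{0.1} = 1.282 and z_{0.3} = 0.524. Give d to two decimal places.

d_min ≈ 0.21

For two independent groups of n = 153 each: d_min = (z_{α} + z_β)·√(2/n).
z-sum = 1.282 + 0.524 = 1.806.
d_min = 1.806 × √(2/153) = 1.806 × 0.1143 = 0.206.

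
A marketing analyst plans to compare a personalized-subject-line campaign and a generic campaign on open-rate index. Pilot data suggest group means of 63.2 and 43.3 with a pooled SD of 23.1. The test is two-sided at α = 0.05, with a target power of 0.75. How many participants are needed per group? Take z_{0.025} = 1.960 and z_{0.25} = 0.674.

n = 19 per group

Cohen's d = |M₁ − M₂| / SD_pooled = |63.2 − 43.3| / 23.1 = 19.9 / 23.1 = 0.861.
For two independent groups with equal n: n = 2·((z_{α/2} + z_β) / d)².
z_{α/2} + z_β = 1.960 + 0.674 = 2.634.
n = 2 × (2.634 / 0.861)² = 2 × 3.059² = 2 × 9.36 = 18.7.
Round up to the next whole participant.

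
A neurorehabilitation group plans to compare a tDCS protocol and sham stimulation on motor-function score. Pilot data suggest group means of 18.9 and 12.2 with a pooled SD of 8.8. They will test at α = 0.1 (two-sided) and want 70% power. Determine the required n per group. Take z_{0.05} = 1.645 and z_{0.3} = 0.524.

n = 17 per group

Cohen's d = |M₁ − M₂| / SD_pooled = |18.9 − 12.2| / 8.8 = 6.7 / 8.8 = 0.761.
For two independent groups with equal n: n = 2·((z_{α/2} + z_β) / d)².
z_{α/2} + z_β = 1.645 + 0.524 = 2.169.
n = 2 × (2.169 / 0.761)² = 2 × 2.850² = 2 × 8.12 = 16.2.
Round up to the next whole participant.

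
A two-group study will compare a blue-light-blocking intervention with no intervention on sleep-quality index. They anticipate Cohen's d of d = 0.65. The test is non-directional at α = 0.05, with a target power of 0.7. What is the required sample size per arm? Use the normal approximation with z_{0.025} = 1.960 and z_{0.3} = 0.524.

n = 30 per group

For two independent groups with equal n: n = 2·((z_{α/2} + z_β) / d)².
z_{α/2} + z_β = 1.960 + 0.524 = 2.484.
n = 2 × (2.484 / 0.65)² = 2 × 3.822² = 2 × 14.60 = 29.2.
Round up to the next whole participant.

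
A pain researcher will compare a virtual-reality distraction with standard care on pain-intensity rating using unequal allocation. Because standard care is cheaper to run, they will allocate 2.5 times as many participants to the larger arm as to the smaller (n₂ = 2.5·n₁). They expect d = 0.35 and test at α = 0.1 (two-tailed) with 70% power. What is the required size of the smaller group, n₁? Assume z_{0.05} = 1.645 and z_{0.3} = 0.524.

n₁ = 54

With allocation ratio k = n₂/n₁ = 2.5, Var(x̄₁−x̄₂) = σ²(1/n₁ + 1/(k·n₁)) = σ²·(k+1)/(k·n₁).
So n₁ = (1 + 1/k)·((z_{α/2} + z_β)/d)² = 1.400 × (2.169/0.35)².
n₁ = 1.400 × 38.40 = 53.8.
Round up: n₁ = 54, giving n₂ = 2.5 × 54 = 135.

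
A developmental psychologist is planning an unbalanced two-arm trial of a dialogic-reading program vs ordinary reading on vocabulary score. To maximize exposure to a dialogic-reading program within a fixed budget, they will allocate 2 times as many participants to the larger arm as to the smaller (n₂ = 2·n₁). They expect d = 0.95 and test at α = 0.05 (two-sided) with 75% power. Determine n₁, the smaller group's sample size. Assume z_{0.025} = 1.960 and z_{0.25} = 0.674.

With allocation ratio k = n₂/n₁ = 2, Var(x̄₁−x̄₂) = σ²(1/n₁ + 1/(k·n₁)) = σ²·(k+1)/(k·n₁).
So n₁ = (1 + 1/k)·((z_{α/2} + z_β)/d)² = 1.500 × (2.634/0.95)².
n₁ = 1.500 × 7.69 = 11.5.
Round up: n₁ = 12, giving n₂ = 2 × 12 = 24.

n₁ = 12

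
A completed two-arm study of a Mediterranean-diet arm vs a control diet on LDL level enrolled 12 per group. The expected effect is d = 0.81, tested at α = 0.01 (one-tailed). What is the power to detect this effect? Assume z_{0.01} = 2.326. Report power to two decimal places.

power ≈ 0.37

For two equal groups, power = Φ(d·√(n/2) − z_{α}).
d·√(n/2) = 0.81 × √(12/2) = 0.81 × 2.449 = 1.984.
z_β = 1.984 − 2.326 = -0.342.
Power = Φ(-0.342) = 0.366.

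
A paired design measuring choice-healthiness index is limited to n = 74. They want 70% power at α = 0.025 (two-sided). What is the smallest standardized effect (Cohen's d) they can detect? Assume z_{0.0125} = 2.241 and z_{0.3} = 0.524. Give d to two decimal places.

For a single sample (or paired design) of n = 74: d_min = (z_{α/2} + z_β)/√n.
z-sum = 2.241 + 0.524 = 2.765.
d_min = 2.765 / √74 = 2.765 / 8.602 = 0.321.

d_min ≈ 0.32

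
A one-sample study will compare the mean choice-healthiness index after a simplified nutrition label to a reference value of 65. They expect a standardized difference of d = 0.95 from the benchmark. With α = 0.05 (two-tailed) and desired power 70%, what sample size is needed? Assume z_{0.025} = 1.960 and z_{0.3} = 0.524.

n = 7

For a one-sample test: n = ((z_{α/2} + z_β) / d)².
z_{α/2} + z_β = 1.960 + 0.524 = 2.484.
n = (2.484 / 0.95)² = 2.615² = 6.84.
Round up.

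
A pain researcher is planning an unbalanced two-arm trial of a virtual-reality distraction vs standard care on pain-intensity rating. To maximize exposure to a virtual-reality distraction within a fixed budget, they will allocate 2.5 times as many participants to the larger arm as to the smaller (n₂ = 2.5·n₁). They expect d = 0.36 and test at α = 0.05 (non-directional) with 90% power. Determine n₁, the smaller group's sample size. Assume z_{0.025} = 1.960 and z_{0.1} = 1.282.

With allocation ratio k = n₂/n₁ = 2.5, Var(x̄₁−x̄₂) = σ²(1/n₁ + 1/(k·n₁)) = σ²·(k+1)/(k·n₁).
So n₁ = (1 + 1/k)·((z_{α/2} + z_β)/d)² = 1.400 × (3.242/0.36)².
n₁ = 1.400 × 81.10 = 113.5.
Round up: n₁ = 114, giving n₂ = 2.5 × 114 = 285.

n₁ = 114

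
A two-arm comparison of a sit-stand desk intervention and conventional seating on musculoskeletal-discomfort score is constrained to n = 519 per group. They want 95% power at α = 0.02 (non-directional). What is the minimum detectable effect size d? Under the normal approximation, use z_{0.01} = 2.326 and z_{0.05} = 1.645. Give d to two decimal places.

d_min ≈ 0.25

For two independent groups of n = 519 each: d_min = (z_{α/2} + z_β)·√(2/n).
z-sum = 2.326 + 1.645 = 3.971.
d_min = 3.971 × √(2/519) = 3.971 × 0.0621 = 0.247.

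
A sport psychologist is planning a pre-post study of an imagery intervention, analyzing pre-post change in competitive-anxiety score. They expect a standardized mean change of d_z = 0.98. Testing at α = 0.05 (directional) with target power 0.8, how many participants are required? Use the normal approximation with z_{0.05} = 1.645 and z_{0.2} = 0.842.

For a paired (one-sample on differences) test: n = ((z_{α} + z_β) / d)².
z_{α} + z_β = 1.645 + 0.842 = 2.487.
n = (2.487 / 0.98)² = 2.538² = 6.44.
Round up.

n = 7 pairs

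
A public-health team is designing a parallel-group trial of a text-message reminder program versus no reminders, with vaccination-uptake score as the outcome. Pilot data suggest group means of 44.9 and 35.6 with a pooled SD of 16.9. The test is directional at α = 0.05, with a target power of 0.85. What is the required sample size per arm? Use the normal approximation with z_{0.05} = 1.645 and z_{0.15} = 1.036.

Cohen's d = |M₁ − M₂| / SD_pooled = |44.9 − 35.6| / 16.9 = 9.3 / 16.9 = 0.550.
For two independent groups with equal n: n = 2·((z_{α} + z_β) / d)².
z_{α} + z_β = 1.645 + 1.036 = 2.681.
n = 2 × (2.681 / 0.550)² = 2 × 4.875² = 2 × 23.76 = 47.5.
Round up to the next whole participant.

n = 48 per group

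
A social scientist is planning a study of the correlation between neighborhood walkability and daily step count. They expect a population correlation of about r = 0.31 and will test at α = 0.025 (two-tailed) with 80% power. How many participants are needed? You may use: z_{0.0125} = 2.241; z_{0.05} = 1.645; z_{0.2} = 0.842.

Fisher's z: C = ½·ln((1+r)/(1−r)) = ½·ln(1.8986) = 0.3205.
n = ((z_{α/2} + z_β)/C)² + 3.
(2.241 + 0.842) / 0.3205 = 3.083 / 0.3205 = 9.619.
n = 9.619² + 3 = 92.53 + 3 = 95.5.
Round up.

n = 96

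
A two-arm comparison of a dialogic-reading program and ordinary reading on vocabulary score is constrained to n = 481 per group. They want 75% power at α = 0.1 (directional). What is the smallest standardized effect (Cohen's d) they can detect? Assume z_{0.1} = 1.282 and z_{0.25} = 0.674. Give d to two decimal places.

d_min ≈ 0.13

For two independent groups of n = 481 each: d_min = (z_{α} + z_β)·√(2/n).
z-sum = 1.282 + 0.674 = 1.956.
d_min = 1.956 × √(2/481) = 1.956 × 0.0645 = 0.126.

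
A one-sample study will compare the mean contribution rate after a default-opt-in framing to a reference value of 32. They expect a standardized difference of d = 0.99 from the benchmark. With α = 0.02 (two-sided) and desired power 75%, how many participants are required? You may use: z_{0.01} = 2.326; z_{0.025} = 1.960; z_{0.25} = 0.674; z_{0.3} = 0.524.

n = 10

For a one-sample test: n = ((z_{α/2} + z_β) / d)².
z_{α/2} + z_β = 2.326 + 0.674 = 3.000.
n = (3.000 / 0.99)² = 3.030² = 9.18.
Round up.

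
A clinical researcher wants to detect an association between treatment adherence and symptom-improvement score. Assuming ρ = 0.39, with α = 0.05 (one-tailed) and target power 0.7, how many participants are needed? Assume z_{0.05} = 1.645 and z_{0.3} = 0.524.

n = 31

Fisher's z: C = ½·ln((1+r)/(1−r)) = ½·ln(2.2787) = 0.4118.
n = ((z_{α} + z_β)/C)² + 3.
(1.645 + 0.524) / 0.4118 = 2.169 / 0.4118 = 5.267.
n = 5.267² + 3 = 27.74 + 3 = 30.7.
Round up.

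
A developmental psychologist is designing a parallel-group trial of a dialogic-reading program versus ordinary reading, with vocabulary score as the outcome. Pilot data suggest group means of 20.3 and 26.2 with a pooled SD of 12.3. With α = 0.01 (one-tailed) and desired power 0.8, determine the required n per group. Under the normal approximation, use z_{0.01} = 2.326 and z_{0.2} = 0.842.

n = 88 per group

Cohen's d = |M₁ − M₂| / SD_pooled = |20.3 − 26.2| / 12.3 = 5.9 / 12.3 = 0.480.
For two independent groups with equal n: n = 2·((z_{α} + z_β) / d)².
z_{α} + z_β = 2.326 + 0.842 = 3.168.
n = 2 × (3.168 / 0.480)² = 2 × 6.600² = 2 × 43.56 = 87.1.
Round up to the next whole participant.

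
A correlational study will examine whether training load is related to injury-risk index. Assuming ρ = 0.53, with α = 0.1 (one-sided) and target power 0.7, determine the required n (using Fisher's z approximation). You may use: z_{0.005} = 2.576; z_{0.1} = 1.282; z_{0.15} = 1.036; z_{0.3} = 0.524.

Fisher's z: C = ½·ln((1+r)/(1−r)) = ½·ln(3.2553) = 0.5901.
n = ((z_{α} + z_β)/C)² + 3.
(1.282 + 0.524) / 0.5901 = 1.806 / 0.5901 = 3.060.
n = 3.060² + 3 = 9.37 + 3 = 12.4.
Round up.

n = 13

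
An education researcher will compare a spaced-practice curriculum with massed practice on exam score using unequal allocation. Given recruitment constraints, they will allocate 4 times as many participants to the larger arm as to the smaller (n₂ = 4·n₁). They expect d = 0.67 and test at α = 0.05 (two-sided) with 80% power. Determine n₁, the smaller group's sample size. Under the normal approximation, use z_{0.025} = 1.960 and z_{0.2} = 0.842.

With allocation ratio k = n₂/n₁ = 4, Var(x̄₁−x̄₂) = σ²(1/n₁ + 1/(k·n₁)) = σ²·(k+1)/(k·n₁).
So n₁ = (1 + 1/k)·((z_{α/2} + z_β)/d)² = 1.250 × (2.802/0.67)².
n₁ = 1.250 × 17.49 = 21.9.
Round up: n₁ = 22, giving n₂ = 4 × 22 = 88.

n₁ = 22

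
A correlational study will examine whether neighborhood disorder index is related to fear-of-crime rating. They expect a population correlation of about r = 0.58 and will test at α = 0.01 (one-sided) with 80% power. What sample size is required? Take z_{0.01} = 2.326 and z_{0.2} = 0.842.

n = 26

Fisher's z: C = ½·ln((1+r)/(1−r)) = ½·ln(3.7619) = 0.6625.
n = ((z_{α} + z_β)/C)² + 3.
(2.326 + 0.842) / 0.6625 = 3.168 / 0.6625 = 4.782.
n = 4.782² + 3 = 22.87 + 3 = 25.9.
Round up.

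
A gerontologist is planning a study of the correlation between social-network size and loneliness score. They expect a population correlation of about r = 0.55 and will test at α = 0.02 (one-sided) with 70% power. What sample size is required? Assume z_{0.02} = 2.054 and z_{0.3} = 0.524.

Fisher's z: C = ½·ln((1+r)/(1−r)) = ½·ln(3.4444) = 0.6184.
n = ((z_{α} + z_β)/C)² + 3.
(2.054 + 0.524) / 0.6184 = 2.578 / 0.6184 = 4.169.
n = 4.169² + 3 = 17.38 + 3 = 20.4.
Round up.

n = 21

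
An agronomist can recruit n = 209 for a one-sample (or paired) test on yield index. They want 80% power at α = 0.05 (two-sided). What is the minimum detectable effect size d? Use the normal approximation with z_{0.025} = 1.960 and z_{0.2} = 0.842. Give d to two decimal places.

d_min ≈ 0.19

For a single sample (or paired design) of n = 209: d_min = (z_{α/2} + z_β)/√n.
z-sum = 1.960 + 0.842 = 2.802.
d_min = 2.802 / √209 = 2.802 / 14.457 = 0.194.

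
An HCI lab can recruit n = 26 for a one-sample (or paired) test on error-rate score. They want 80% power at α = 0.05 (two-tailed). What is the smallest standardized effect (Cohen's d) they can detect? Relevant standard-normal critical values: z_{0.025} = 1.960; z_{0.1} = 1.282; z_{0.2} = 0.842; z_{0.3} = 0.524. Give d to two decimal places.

For a single sample (or paired design) of n = 26: d_min = (z_{α/2} + z_β)/√n.
z-sum = 1.960 + 0.842 = 2.802.
d_min = 2.802 / √26 = 2.802 / 5.099 = 0.550.

d_min ≈ 0.55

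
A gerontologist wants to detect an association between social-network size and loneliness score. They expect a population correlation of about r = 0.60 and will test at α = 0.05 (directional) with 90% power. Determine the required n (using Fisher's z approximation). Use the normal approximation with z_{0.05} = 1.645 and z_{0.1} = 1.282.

n = 21

Fisher's z: C = ½·ln((1+r)/(1−r)) = ½·ln(4.0000) = 0.6931.
n = ((z_{α} + z_β)/C)² + 3.
(1.645 + 1.282) / 0.6931 = 2.927 / 0.6931 = 4.223.
n = 4.223² + 3 = 17.83 + 3 = 20.8.
Round up.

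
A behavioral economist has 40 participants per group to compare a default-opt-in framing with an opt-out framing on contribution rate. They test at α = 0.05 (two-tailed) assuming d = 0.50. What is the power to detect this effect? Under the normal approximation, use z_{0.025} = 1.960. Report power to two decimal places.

power ≈ 0.61

For two equal groups, power = Φ(d·√(n/2) − z_{α/2}).
d·√(n/2) = 0.50 × √(40/2) = 0.50 × 4.472 = 2.236.
z_β = 2.236 − 1.960 = 0.276.
Power = Φ(0.276) = 0.609.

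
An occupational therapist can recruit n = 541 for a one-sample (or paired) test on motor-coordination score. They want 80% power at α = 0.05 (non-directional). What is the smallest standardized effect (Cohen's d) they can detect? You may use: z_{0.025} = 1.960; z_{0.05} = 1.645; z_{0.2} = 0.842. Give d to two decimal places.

For a single sample (or paired design) of n = 541: d_min = (z_{α/2} + z_β)/√n.
z-sum = 1.960 + 0.842 = 2.802.
d_min = 2.802 / √541 = 2.802 / 23.259 = 0.120.

d_min ≈ 0.12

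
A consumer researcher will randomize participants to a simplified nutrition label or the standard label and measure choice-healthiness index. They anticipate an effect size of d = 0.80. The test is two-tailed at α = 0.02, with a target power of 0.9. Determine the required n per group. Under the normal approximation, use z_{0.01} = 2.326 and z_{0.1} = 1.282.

For two independent groups with equal n: n = 2·((z_{α/2} + z_β) / d)².
z_{α/2} + z_β = 2.326 + 1.282 = 3.608.
n = 2 × (3.608 / 0.80)² = 2 × 4.510² = 2 × 20.34 = 40.7.
Round up to the next whole participant.

n = 41 per group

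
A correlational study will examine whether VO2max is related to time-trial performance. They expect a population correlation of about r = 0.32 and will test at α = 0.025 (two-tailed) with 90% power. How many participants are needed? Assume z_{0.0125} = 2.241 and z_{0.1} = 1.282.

n = 116

Fisher's z: C = ½·ln((1+r)/(1−r)) = ½·ln(1.9412) = 0.3316.
n = ((z_{α/2} + z_β)/C)² + 3.
(2.241 + 1.282) / 0.3316 = 3.523 / 0.3316 = 10.624.
n = 10.624² + 3 = 112.87 + 3 = 115.9.
Round up.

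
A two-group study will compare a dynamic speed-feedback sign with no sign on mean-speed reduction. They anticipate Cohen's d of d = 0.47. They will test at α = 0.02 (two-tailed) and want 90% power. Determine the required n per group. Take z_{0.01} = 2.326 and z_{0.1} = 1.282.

For two independent groups with equal n: n = 2·((z_{α/2} + z_β) / d)².
z_{α/2} + z_β = 2.326 + 1.282 = 3.608.
n = 2 × (3.608 / 0.47)² = 2 × 7.677² = 2 × 58.93 = 117.9.
Round up to the next whole participant.

n = 118 per group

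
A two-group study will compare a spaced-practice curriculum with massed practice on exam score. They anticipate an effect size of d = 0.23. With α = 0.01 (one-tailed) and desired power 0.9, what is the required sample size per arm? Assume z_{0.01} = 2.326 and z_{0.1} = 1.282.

For two independent groups with equal n: n = 2·((z_{α} + z_β) / d)².
z_{α} + z_β = 2.326 + 1.282 = 3.608.
n = 2 × (3.608 / 0.23)² = 2 × 15.687² = 2 × 246.08 = 492.2.
Round up to the next whole participant.

n = 493 per group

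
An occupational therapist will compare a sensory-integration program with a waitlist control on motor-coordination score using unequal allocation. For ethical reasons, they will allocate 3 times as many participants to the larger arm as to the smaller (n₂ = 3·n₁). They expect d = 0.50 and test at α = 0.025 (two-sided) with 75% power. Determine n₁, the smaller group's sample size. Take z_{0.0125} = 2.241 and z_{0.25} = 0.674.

n₁ = 46

With allocation ratio k = n₂/n₁ = 3, Var(x̄₁−x̄₂) = σ²(1/n₁ + 1/(k·n₁)) = σ²·(k+1)/(k·n₁).
So n₁ = (1 + 1/k)·((z_{α/2} + z_β)/d)² = 1.333 × (2.915/0.50)².
n₁ = 1.333 × 33.99 = 45.3.
Round up: n₁ = 46, giving n₂ = 3 × 46 = 138.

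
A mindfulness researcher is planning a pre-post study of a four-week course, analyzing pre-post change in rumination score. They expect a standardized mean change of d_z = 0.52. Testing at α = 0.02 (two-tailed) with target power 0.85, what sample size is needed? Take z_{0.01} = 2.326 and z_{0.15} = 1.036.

For a paired (one-sample on differences) test: n = ((z_{α/2} + z_β) / d)².
z_{α/2} + z_β = 2.326 + 1.036 = 3.362.
n = (3.362 / 0.52)² = 6.465² = 41.80.
Round up.

n = 42 pairs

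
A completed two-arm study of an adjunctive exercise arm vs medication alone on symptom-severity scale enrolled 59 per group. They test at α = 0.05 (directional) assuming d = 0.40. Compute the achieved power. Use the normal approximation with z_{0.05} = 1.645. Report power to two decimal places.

For two equal groups, power = Φ(d·√(n/2) − z_{α}).
d·√(n/2) = 0.40 × √(59/2) = 0.40 × 5.431 = 2.173.
z_β = 2.173 − 1.645 = 0.528.
Power = Φ(0.528) = 0.701.

power ≈ 0.70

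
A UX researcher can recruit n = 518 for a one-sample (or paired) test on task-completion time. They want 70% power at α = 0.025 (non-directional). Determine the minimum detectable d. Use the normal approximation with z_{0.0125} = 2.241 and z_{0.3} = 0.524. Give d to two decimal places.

For a single sample (or paired design) of n = 518: d_min = (z_{α/2} + z_β)/√n.
z-sum = 2.241 + 0.524 = 2.765.
d_min = 2.765 / √518 = 2.765 / 22.760 = 0.121.

d_min ≈ 0.12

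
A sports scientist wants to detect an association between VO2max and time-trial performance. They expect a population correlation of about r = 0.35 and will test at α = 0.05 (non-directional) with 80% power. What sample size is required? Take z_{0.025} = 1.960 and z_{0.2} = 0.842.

Fisher's z: C = ½·ln((1+r)/(1−r)) = ½·ln(2.0769) = 0.3654.
n = ((z_{α/2} + z_β)/C)² + 3.
(1.960 + 0.842) / 0.3654 = 2.802 / 0.3654 = 7.668.
n = 7.668² + 3 = 58.80 + 3 = 61.8.
Round up.

n = 62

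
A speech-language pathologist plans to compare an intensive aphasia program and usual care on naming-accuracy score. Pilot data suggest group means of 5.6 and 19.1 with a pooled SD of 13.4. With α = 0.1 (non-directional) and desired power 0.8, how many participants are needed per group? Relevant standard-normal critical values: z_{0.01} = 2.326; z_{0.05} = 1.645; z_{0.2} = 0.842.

Cohen's d = |M₁ − M₂| / SD_pooled = |5.6 − 19.1| / 13.4 = 13.5 / 13.4 = 1.007.
For two independent groups with equal n: n = 2·((z_{α/2} + z_β) / d)².
z_{α/2} + z_β = 1.645 + 0.842 = 2.487.
n = 2 × (2.487 / 1.007)² = 2 × 2.470² = 2 × 6.10 = 12.2.
Round up to the next whole participant.

n = 13 per group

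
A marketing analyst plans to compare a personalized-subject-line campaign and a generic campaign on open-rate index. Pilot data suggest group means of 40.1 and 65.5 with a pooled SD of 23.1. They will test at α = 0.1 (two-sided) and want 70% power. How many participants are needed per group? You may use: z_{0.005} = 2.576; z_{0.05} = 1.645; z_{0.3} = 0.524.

n = 8 per group

Cohen's d = |M₁ − M₂| / SD_pooled = |40.1 − 65.5| / 23.1 = 25.4 / 23.1 = 1.100.
For two independent groups with equal n: n = 2·((z_{α/2} + z_β) / d)².
z_{α/2} + z_β = 1.645 + 0.524 = 2.169.
n = 2 × (2.169 / 1.100)² = 2 × 1.972² = 2 × 3.89 = 7.8.
Round up to the next whole participant.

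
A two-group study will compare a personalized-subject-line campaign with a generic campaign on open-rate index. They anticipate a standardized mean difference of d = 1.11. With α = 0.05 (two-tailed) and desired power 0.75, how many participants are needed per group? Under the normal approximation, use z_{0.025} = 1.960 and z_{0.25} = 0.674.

For two independent groups with equal n: n = 2·((z_{α/2} + z_β) / d)².
z_{α/2} + z_β = 1.960 + 0.674 = 2.634.
n = 2 × (2.634 / 1.11)² = 2 × 2.373² = 2 × 5.63 = 11.3.
Round up to the next whole participant.

n = 12 per group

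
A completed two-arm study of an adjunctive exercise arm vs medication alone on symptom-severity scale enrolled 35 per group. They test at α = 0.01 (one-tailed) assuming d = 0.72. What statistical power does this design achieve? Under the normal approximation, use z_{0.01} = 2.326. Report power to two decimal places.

power ≈ 0.75

For two equal groups, power = Φ(d·√(n/2) − z_{α}).
d·√(n/2) = 0.72 × √(35/2) = 0.72 × 4.183 = 3.012.
z_β = 3.012 − 2.326 = 0.686.
Power = Φ(0.686) = 0.754.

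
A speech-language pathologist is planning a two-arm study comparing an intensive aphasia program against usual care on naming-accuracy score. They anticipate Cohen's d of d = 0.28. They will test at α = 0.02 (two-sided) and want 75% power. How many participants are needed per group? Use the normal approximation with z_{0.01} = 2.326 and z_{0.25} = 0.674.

For two independent groups with equal n: n = 2·((z_{α/2} + z_β) / d)².
z_{α/2} + z_β = 2.326 + 0.674 = 3.000.
n = 2 × (3.000 / 0.28)² = 2 × 10.714² = 2 × 114.80 = 229.6.
Round up to the next whole participant.

n = 230 per group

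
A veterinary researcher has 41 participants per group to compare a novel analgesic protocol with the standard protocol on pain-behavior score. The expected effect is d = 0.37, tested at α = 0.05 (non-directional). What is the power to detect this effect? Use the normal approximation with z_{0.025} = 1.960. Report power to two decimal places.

power ≈ 0.39

For two equal groups, power = Φ(d·√(n/2) − z_{α/2}).
d·√(n/2) = 0.37 × √(41/2) = 0.37 × 4.528 = 1.675.
z_β = 1.675 − 1.960 = -0.285.
Power = Φ(-0.285) = 0.388.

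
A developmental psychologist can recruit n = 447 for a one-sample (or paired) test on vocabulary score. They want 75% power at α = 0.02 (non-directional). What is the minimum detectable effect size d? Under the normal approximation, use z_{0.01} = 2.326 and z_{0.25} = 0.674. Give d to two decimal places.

d_min ≈ 0.14

For a single sample (or paired design) of n = 447: d_min = (z_{α/2} + z_β)/√n.
z-sum = 2.326 + 0.674 = 3.000.
d_min = 3.000 / √447 = 3.000 / 21.142 = 0.142.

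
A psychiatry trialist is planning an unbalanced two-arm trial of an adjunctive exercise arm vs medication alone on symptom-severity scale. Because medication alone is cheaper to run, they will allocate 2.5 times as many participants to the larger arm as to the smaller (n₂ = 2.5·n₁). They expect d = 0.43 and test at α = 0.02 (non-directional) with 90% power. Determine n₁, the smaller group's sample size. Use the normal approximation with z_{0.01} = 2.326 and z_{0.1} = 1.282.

With allocation ratio k = n₂/n₁ = 2.5, Var(x̄₁−x̄₂) = σ²(1/n₁ + 1/(k·n₁)) = σ²·(k+1)/(k·n₁).
So n₁ = (1 + 1/k)·((z_{α/2} + z_β)/d)² = 1.400 × (3.608/0.43)².
n₁ = 1.400 × 70.40 = 98.6.
Round up: n₁ = 99, giving n₂ = ⌈2.5 × 99⌉ = ⌈247.5⌉ = 248.

n₁ = 99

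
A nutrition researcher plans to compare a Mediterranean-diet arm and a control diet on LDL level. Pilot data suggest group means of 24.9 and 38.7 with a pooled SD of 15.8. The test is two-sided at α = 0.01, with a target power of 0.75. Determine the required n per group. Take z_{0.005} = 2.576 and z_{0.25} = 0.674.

Cohen's d = |M₁ − M₂| / SD_pooled = |24.9 − 38.7| / 15.8 = 13.8 / 15.8 = 0.873.
For two independent groups with equal n: n = 2·((z_{α/2} + z_β) / d)².
z_{α/2} + z_β = 2.576 + 0.674 = 3.250.
n = 2 × (3.250 / 0.873)² = 2 × 3.723² = 2 × 13.86 = 27.7.
Round up to the next whole participant.

n = 28 per group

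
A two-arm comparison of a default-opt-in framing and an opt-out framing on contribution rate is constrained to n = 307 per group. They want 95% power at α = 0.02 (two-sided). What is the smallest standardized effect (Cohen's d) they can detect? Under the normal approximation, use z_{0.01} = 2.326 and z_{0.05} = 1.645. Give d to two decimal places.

For two independent groups of n = 307 each: d_min = (z_{α/2} + z_β)·√(2/n).
z-sum = 2.326 + 1.645 = 3.971.
d_min = 3.971 × √(2/307) = 3.971 × 0.0807 = 0.321.

d_min ≈ 0.32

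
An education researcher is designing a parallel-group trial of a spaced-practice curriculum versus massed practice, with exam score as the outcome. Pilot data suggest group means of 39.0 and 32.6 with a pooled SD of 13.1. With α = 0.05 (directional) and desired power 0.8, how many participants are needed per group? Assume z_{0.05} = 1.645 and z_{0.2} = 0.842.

n = 52 per group

Cohen's d = |M₁ − M₂| / SD_pooled = |39.0 − 32.6| / 13.1 = 6.4 / 13.1 = 0.489.
For two independent groups with equal n: n = 2·((z_{α} + z_β) / d)².
z_{α} + z_β = 1.645 + 0.842 = 2.487.
n = 2 × (2.487 / 0.489)² = 2 × 5.086² = 2 × 25.87 = 51.7.
Round up to the next whole participant.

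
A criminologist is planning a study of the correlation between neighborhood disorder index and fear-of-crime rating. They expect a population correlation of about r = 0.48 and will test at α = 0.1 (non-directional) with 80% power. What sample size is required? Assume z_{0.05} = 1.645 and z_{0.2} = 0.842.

n = 26

Fisher's z: C = ½·ln((1+r)/(1−r)) = ½·ln(2.8462) = 0.5230.
n = ((z_{α/2} + z_β)/C)² + 3.
(1.645 + 0.842) / 0.5230 = 2.487 / 0.5230 = 4.755.
n = 4.755² + 3 = 22.61 + 3 = 25.6.
Round up.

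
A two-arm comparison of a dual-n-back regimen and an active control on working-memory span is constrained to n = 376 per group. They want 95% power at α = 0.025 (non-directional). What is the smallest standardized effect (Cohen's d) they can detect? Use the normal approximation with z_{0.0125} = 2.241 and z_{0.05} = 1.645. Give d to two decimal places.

For two independent groups of n = 376 each: d_min = (z_{α/2} + z_β)·√(2/n).
z-sum = 2.241 + 1.645 = 3.886.
d_min = 3.886 × √(2/376) = 3.886 × 0.0729 = 0.283.

d_min ≈ 0.28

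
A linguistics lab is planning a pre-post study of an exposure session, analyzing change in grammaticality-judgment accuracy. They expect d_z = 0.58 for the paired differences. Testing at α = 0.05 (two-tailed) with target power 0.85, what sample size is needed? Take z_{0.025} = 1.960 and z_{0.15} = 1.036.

For a paired (one-sample on differences) test: n = ((z_{α/2} + z_β) / d)².
z_{α/2} + z_β = 1.960 + 1.036 = 2.996.
n = (2.996 / 0.58)² = 5.166² = 26.68.
Round up.

n = 27 pairs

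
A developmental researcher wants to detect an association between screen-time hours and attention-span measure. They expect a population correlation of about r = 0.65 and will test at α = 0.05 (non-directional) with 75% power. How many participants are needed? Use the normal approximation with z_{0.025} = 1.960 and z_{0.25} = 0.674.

n = 15

Fisher's z: C = ½·ln((1+r)/(1−r)) = ½·ln(4.7143) = 0.7753.
n = ((z_{α/2} + z_β)/C)² + 3.
(1.960 + 0.674) / 0.7753 = 2.634 / 0.7753 = 3.397.
n = 3.397² + 3 = 11.54 + 3 = 14.5.
Round up.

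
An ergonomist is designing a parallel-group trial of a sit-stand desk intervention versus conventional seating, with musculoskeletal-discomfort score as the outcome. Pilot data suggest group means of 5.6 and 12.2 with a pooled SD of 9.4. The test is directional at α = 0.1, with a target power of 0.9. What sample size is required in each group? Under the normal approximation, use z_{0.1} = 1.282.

Cohen's d = |M₁ − M₂| / SD_pooled = |5.6 − 12.2| / 9.4 = 6.6 / 9.4 = 0.702.
For two independent groups with equal n: n = 2·((z_{α} + z_β) / d)².
z_{α} + z_β = 1.282 + 1.282 = 2.564.
n = 2 × (2.564 / 0.702)² = 2 × 3.652² = 2 × 13.34 = 26.7.
Round up to the next whole participant.

n = 27 per group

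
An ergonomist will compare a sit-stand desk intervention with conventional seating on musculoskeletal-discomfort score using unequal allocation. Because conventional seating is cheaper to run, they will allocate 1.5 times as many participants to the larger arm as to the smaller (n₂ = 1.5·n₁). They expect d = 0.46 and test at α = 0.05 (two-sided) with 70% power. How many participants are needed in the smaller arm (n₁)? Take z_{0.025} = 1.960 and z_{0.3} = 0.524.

n₁ = 49

With allocation ratio k = n₂/n₁ = 1.5, Var(x̄₁−x̄₂) = σ²(1/n₁ + 1/(k·n₁)) = σ²·(k+1)/(k·n₁).
So n₁ = (1 + 1/k)·((z_{α/2} + z_β)/d)² = 1.667 × (2.484/0.46)².
n₁ = 1.667 × 29.16 = 48.6.
Round up: n₁ = 49, giving n₂ = ⌈1.5 × 49⌉ = ⌈73.5⌉ = 74.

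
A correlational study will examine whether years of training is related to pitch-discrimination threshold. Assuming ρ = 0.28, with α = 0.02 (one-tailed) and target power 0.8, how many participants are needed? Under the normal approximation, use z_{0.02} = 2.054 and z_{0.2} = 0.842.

n = 105

Fisher's z: C = ½·ln((1+r)/(1−r)) = ½·ln(1.7778) = 0.2877.
n = ((z_{α} + z_β)/C)² + 3.
(2.054 + 0.842) / 0.2877 = 2.896 / 0.2877 = 10.066.
n = 10.066² + 3 = 101.33 + 3 = 104.3.
Round up.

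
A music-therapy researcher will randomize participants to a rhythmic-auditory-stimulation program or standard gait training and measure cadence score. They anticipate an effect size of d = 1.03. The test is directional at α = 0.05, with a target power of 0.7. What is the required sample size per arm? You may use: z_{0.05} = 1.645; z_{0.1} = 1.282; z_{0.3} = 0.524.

For two independent groups with equal n: n = 2·((z_{α} + z_β) / d)².
z_{α} + z_β = 1.645 + 0.524 = 2.169.
n = 2 × (2.169 / 1.03)² = 2 × 2.106² = 2 × 4.43 = 8.9.
Round up to the next whole participant.

n = 9 per group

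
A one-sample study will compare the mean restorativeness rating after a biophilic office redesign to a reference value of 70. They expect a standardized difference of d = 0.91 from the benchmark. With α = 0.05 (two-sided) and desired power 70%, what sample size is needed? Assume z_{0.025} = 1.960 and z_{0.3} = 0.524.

n = 8

For a one-sample test: n = ((z_{α/2} + z_β) / d)².
z_{α/2} + z_β = 1.960 + 0.524 = 2.484.
n = (2.484 / 0.91)² = 2.730² = 7.45.
Round up.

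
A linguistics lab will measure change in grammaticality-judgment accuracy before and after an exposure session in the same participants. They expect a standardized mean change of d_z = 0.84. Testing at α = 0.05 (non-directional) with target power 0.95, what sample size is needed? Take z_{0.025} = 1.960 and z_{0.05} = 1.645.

For a paired (one-sample on differences) test: n = ((z_{α/2} + z_β) / d)².
z_{α/2} + z_β = 1.960 + 1.645 = 3.605.
n = (3.605 / 0.84)² = 4.292² = 18.42.
Round up.

n = 19 pairs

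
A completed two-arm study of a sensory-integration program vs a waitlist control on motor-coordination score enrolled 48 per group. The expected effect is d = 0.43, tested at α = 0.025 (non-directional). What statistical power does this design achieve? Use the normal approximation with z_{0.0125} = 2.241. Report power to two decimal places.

power ≈ 0.45

For two equal groups, power = Φ(d·√(n/2) − z_{α/2}).
d·√(n/2) = 0.43 × √(48/2) = 0.43 × 4.899 = 2.107.
z_β = 2.107 − 2.241 = -0.134.
Power = Φ(-0.134) = 0.447.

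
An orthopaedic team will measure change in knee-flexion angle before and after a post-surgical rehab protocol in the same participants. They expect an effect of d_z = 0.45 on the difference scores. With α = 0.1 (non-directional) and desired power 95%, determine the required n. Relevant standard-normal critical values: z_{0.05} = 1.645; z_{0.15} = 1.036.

For a paired (one-sample on differences) test: n = ((z_{α/2} + z_β) / d)².
z_{α/2} + z_β = 1.645 + 1.645 = 3.290.
n = (3.290 / 0.45)² = 7.311² = 53.45.
Round up.

n = 54 pairs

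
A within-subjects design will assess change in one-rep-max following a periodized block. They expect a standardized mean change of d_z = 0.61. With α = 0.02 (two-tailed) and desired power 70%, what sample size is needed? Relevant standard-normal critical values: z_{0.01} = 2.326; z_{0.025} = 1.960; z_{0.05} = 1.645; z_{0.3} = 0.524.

n = 22 pairs

For a paired (one-sample on differences) test: n = ((z_{α/2} + z_β) / d)².
z_{α/2} + z_β = 2.326 + 0.524 = 2.850.
n = (2.850 / 0.61)² = 4.672² = 21.83.
Round up.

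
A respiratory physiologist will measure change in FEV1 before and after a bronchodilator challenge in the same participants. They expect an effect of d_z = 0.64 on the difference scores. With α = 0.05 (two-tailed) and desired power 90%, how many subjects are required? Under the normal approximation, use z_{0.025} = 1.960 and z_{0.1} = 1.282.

n = 26 pairs

For a paired (one-sample on differences) test: n = ((z_{α/2} + z_β) / d)².
z_{α/2} + z_β = 1.960 + 1.282 = 3.242.
n = (3.242 / 0.64)² = 5.066² = 25.66.
Round up.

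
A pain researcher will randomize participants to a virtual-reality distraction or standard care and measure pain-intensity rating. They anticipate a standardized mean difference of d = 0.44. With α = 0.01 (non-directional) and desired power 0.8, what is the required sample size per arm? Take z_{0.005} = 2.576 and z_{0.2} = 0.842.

n = 121 per group

For two independent groups with equal n: n = 2·((z_{α/2} + z_β) / d)².
z_{α/2} + z_β = 2.576 + 0.842 = 3.418.
n = 2 × (3.418 / 0.44)² = 2 × 7.768² = 2 × 60.34 = 120.7.
Round up to the next whole participant.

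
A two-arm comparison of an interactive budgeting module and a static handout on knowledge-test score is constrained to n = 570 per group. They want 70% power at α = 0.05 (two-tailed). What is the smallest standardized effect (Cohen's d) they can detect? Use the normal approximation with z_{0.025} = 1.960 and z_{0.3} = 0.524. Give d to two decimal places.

For two independent groups of n = 570 each: d_min = (z_{α/2} + z_β)·√(2/n).
z-sum = 1.960 + 0.524 = 2.484.
d_min = 2.484 × √(2/570) = 2.484 × 0.0592 = 0.147.

d_min ≈ 0.15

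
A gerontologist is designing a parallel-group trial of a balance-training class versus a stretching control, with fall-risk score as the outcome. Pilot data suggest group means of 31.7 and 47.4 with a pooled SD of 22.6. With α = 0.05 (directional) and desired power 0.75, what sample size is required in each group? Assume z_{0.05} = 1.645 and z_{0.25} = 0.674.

Cohen's d = |M₁ − M₂| / SD_pooled = |31.7 − 47.4| / 22.6 = 15.7 / 22.6 = 0.695.
For two independent groups with equal n: n = 2·((z_{α} + z_β) / d)².
z_{α} + z_β = 1.645 + 0.674 = 2.319.
n = 2 × (2.319 / 0.695)² = 2 × 3.337² = 2 × 11.13 = 22.3.
Round up to the next whole participant.

n = 23 per group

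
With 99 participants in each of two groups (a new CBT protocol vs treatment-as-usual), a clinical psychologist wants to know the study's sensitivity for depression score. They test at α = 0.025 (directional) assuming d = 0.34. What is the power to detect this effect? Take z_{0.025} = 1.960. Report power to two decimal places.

For two equal groups, power = Φ(d·√(n/2) − z_{α}).
d·√(n/2) = 0.34 × √(99/2) = 0.34 × 7.036 = 2.392.
z_β = 2.392 − 1.960 = 0.432.
Power = Φ(0.432) = 0.667.

power ≈ 0.67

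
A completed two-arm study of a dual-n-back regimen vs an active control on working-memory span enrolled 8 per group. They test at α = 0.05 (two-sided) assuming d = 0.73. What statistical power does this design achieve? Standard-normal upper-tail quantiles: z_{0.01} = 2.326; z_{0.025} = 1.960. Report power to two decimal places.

For two equal groups, power = Φ(d·√(n/2) − z_{α/2}).
d·√(n/2) = 0.73 × √(8/2) = 0.73 × 2.000 = 1.460.
z_β = 1.460 − 1.960 = -0.500.
Power = Φ(-0.500) = 0.309.

power ≈ 0.31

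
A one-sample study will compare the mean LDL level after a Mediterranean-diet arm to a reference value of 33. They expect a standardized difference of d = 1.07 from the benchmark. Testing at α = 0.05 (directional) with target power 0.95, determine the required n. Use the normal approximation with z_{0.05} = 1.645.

For a one-sample test: n = ((z_{α} + z_β) / d)².
z_{α} + z_β = 1.645 + 1.645 = 3.290.
n = (3.290 / 1.07)² = 3.075² = 9.45.
Round up.

n = 10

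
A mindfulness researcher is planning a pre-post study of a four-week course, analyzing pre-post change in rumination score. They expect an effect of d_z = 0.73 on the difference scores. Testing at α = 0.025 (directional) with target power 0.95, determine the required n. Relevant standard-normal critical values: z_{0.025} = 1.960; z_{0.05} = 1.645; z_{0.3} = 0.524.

n = 25 pairs

For a paired (one-sample on differences) test: n = ((z_{α} + z_β) / d)².
z_{α} + z_β = 1.960 + 1.645 = 3.605.
n = (3.605 / 0.73)² = 4.938² = 24.39.
Round up.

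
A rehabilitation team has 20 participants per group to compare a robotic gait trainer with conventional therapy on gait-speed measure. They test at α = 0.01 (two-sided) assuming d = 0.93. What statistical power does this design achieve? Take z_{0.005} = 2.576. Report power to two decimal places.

For two equal groups, power = Φ(d·√(n/2) − z_{α/2}).
d·√(n/2) = 0.93 × √(20/2) = 0.93 × 3.162 = 2.941.
z_β = 2.941 − 2.576 = 0.365.
Power = Φ(0.365) = 0.642.

power ≈ 0.64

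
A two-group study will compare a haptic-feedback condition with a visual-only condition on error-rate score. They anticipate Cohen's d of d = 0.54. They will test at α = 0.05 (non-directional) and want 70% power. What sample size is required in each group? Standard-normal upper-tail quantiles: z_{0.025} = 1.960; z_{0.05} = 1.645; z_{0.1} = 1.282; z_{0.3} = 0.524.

For two independent groups with equal n: n = 2·((z_{α/2} + z_β) / d)².
z_{α/2} + z_β = 1.960 + 0.524 = 2.484.
n = 2 × (2.484 / 0.54)² = 2 × 4.600² = 2 × 21.16 = 42.3.
Round up to the next whole participant.

n = 43 per group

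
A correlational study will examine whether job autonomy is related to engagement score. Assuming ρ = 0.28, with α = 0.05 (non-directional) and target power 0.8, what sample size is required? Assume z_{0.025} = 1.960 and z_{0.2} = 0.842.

n = 98

Fisher's z: C = ½·ln((1+r)/(1−r)) = ½·ln(1.7778) = 0.2877.
n = ((z_{α/2} + z_β)/C)² + 3.
(1.960 + 0.842) / 0.2877 = 2.802 / 0.2877 = 9.739.
n = 9.739² + 3 = 94.85 + 3 = 97.9.
Round up.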